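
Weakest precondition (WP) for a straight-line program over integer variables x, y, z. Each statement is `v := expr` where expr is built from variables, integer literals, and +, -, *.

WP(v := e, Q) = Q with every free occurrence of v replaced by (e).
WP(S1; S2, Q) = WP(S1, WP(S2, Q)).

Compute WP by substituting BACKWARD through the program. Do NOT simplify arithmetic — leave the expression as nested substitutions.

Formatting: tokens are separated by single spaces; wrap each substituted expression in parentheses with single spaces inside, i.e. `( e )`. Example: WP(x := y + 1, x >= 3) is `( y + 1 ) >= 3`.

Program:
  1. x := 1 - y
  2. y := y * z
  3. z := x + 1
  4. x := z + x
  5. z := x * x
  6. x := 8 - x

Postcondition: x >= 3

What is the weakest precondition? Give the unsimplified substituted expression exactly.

post: x >= 3
stmt 6: x := 8 - x  -- replace 1 occurrence(s) of x with (8 - x)
  => ( 8 - x ) >= 3
stmt 5: z := x * x  -- replace 0 occurrence(s) of z with (x * x)
  => ( 8 - x ) >= 3
stmt 4: x := z + x  -- replace 1 occurrence(s) of x with (z + x)
  => ( 8 - ( z + x ) ) >= 3
stmt 3: z := x + 1  -- replace 1 occurrence(s) of z with (x + 1)
  => ( 8 - ( ( x + 1 ) + x ) ) >= 3
stmt 2: y := y * z  -- replace 0 occurrence(s) of y with (y * z)
  => ( 8 - ( ( x + 1 ) + x ) ) >= 3
stmt 1: x := 1 - y  -- replace 2 occurrence(s) of x with (1 - y)
  => ( 8 - ( ( ( 1 - y ) + 1 ) + ( 1 - y ) ) ) >= 3

Answer: ( 8 - ( ( ( 1 - y ) + 1 ) + ( 1 - y ) ) ) >= 3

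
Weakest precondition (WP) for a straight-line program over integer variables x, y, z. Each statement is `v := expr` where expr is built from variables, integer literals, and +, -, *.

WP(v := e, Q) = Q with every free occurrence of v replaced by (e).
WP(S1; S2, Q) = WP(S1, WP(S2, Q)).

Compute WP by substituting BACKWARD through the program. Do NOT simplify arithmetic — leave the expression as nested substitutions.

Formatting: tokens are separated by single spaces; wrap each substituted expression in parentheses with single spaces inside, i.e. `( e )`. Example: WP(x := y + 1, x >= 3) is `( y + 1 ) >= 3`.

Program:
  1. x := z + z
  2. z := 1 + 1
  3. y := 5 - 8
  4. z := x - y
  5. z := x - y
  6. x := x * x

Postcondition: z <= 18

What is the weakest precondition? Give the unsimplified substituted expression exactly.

post: z <= 18
stmt 6: x := x * x  -- replace 0 occurrence(s) of x with (x * x)
  => z <= 18
stmt 5: z := x - y  -- replace 1 occurrence(s) of z with (x - y)
  => ( x - y ) <= 18
stmt 4: z := x - y  -- replace 0 occurrence(s) of z with (x - y)
  => ( x - y ) <= 18
stmt 3: y := 5 - 8  -- replace 1 occurrence(s) of y with (5 - 8)
  => ( x - ( 5 - 8 ) ) <= 18
stmt 2: z := 1 + 1  -- replace 0 occurrence(s) of z with (1 + 1)
  => ( x - ( 5 - 8 ) ) <= 18
stmt 1: x := z + z  -- replace 1 occurrence(s) of x with (z + z)
  => ( ( z + z ) - ( 5 - 8 ) ) <= 18

Answer: ( ( z + z ) - ( 5 - 8 ) ) <= 18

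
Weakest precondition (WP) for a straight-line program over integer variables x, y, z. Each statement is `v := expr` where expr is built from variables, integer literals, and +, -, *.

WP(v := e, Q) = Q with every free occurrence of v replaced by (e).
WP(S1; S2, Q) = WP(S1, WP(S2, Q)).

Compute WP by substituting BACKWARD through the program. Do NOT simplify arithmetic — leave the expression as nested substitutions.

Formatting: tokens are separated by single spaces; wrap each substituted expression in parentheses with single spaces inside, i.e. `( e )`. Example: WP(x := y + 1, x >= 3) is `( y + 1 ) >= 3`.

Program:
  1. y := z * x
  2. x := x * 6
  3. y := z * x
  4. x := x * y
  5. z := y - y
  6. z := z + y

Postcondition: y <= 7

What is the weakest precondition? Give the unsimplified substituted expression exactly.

Answer: ( z * ( x * 6 ) ) <= 7

Derivation:
post: y <= 7
stmt 6: z := z + y  -- replace 0 occurrence(s) of z with (z + y)
  => y <= 7
stmt 5: z := y - y  -- replace 0 occurrence(s) of z with (y - y)
  => y <= 7
stmt 4: x := x * y  -- replace 0 occurrence(s) of x with (x * y)
  => y <= 7
stmt 3: y := z * x  -- replace 1 occurrence(s) of y with (z * x)
  => ( z * x ) <= 7
stmt 2: x := x * 6  -- replace 1 occurrence(s) of x with (x * 6)
  => ( z * ( x * 6 ) ) <= 7
stmt 1: y := z * x  -- replace 0 occurrence(s) of y with (z * x)
  => ( z * ( x * 6 ) ) <= 7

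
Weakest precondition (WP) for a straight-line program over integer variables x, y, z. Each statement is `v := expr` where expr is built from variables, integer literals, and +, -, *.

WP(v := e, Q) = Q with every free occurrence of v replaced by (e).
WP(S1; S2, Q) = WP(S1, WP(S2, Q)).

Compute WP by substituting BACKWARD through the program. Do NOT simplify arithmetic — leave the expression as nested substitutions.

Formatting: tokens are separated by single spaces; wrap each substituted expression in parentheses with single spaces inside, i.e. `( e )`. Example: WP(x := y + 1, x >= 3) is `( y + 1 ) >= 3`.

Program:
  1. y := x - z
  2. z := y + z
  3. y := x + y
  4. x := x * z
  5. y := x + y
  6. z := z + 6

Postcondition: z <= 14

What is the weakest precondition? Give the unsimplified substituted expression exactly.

post: z <= 14
stmt 6: z := z + 6  -- replace 1 occurrence(s) of z with (z + 6)
  => ( z + 6 ) <= 14
stmt 5: y := x + y  -- replace 0 occurrence(s) of y with (x + y)
  => ( z + 6 ) <= 14
stmt 4: x := x * z  -- replace 0 occurrence(s) of x with (x * z)
  => ( z + 6 ) <= 14
stmt 3: y := x + y  -- replace 0 occurrence(s) of y with (x + y)
  => ( z + 6 ) <= 14
stmt 2: z := y + z  -- replace 1 occurrence(s) of z with (y + z)
  => ( ( y + z ) + 6 ) <= 14
stmt 1: y := x - z  -- replace 1 occurrence(s) of y with (x - z)
  => ( ( ( x - z ) + z ) + 6 ) <= 14

Answer: ( ( ( x - z ) + z ) + 6 ) <= 14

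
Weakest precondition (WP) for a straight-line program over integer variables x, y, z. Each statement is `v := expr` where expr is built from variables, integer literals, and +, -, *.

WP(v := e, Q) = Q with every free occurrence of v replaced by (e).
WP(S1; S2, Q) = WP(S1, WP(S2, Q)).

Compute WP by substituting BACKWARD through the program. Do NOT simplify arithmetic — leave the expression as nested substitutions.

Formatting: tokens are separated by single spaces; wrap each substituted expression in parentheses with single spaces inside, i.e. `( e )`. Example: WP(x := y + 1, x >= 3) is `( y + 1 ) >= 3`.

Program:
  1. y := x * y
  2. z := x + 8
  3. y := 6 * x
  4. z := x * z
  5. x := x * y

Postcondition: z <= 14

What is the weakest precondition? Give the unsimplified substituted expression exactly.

Answer: ( x * ( x + 8 ) ) <= 14

Derivation:
post: z <= 14
stmt 5: x := x * y  -- replace 0 occurrence(s) of x with (x * y)
  => z <= 14
stmt 4: z := x * z  -- replace 1 occurrence(s) of z with (x * z)
  => ( x * z ) <= 14
stmt 3: y := 6 * x  -- replace 0 occurrence(s) of y with (6 * x)
  => ( x * z ) <= 14
stmt 2: z := x + 8  -- replace 1 occurrence(s) of z with (x + 8)
  => ( x * ( x + 8 ) ) <= 14
stmt 1: y := x * y  -- replace 0 occurrence(s) of y with (x * y)
  => ( x * ( x + 8 ) ) <= 14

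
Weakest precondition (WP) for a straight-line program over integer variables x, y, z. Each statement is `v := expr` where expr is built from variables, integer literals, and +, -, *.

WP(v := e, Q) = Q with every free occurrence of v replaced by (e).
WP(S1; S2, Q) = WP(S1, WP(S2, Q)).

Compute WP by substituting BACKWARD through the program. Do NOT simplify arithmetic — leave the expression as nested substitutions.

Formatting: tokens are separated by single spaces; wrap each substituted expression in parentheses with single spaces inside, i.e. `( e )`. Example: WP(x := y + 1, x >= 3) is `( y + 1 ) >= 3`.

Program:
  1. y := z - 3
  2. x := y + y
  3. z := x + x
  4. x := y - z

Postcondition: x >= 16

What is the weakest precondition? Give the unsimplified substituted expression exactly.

Answer: ( ( z - 3 ) - ( ( ( z - 3 ) + ( z - 3 ) ) + ( ( z - 3 ) + ( z - 3 ) ) ) ) >= 16

Derivation:
post: x >= 16
stmt 4: x := y - z  -- replace 1 occurrence(s) of x with (y - z)
  => ( y - z ) >= 16
stmt 3: z := x + x  -- replace 1 occurrence(s) of z with (x + x)
  => ( y - ( x + x ) ) >= 16
stmt 2: x := y + y  -- replace 2 occurrence(s) of x with (y + y)
  => ( y - ( ( y + y ) + ( y + y ) ) ) >= 16
stmt 1: y := z - 3  -- replace 5 occurrence(s) of y with (z - 3)
  => ( ( z - 3 ) - ( ( ( z - 3 ) + ( z - 3 ) ) + ( ( z - 3 ) + ( z - 3 ) ) ) ) >= 16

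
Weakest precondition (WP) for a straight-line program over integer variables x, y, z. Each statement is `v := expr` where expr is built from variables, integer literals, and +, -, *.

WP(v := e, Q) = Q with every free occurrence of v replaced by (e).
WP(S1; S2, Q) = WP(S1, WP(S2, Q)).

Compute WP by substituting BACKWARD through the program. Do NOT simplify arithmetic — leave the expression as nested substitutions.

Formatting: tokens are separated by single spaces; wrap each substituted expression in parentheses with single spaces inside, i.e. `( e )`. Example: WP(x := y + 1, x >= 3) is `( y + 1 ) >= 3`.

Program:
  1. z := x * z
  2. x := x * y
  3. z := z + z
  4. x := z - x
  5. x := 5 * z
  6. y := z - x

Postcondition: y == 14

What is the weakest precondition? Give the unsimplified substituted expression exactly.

Answer: ( ( ( x * z ) + ( x * z ) ) - ( 5 * ( ( x * z ) + ( x * z ) ) ) ) == 14

Derivation:
post: y == 14
stmt 6: y := z - x  -- replace 1 occurrence(s) of y with (z - x)
  => ( z - x ) == 14
stmt 5: x := 5 * z  -- replace 1 occurrence(s) of x with (5 * z)
  => ( z - ( 5 * z ) ) == 14
stmt 4: x := z - x  -- replace 0 occurrence(s) of x with (z - x)
  => ( z - ( 5 * z ) ) == 14
stmt 3: z := z + z  -- replace 2 occurrence(s) of z with (z + z)
  => ( ( z + z ) - ( 5 * ( z + z ) ) ) == 14
stmt 2: x := x * y  -- replace 0 occurrence(s) of x with (x * y)
  => ( ( z + z ) - ( 5 * ( z + z ) ) ) == 14
stmt 1: z := x * z  -- replace 4 occurrence(s) of z with (x * z)
  => ( ( ( x * z ) + ( x * z ) ) - ( 5 * ( ( x * z ) + ( x * z ) ) ) ) == 14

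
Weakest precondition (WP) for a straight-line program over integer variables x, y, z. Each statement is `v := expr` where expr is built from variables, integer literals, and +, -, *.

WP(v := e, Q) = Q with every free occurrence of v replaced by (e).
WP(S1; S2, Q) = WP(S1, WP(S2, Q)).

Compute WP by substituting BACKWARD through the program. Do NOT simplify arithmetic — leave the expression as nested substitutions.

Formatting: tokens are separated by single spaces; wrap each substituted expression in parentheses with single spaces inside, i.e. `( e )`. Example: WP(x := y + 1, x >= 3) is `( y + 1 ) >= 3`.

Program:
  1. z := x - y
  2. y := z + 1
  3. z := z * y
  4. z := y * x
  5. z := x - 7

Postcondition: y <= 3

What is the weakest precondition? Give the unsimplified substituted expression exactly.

post: y <= 3
stmt 5: z := x - 7  -- replace 0 occurrence(s) of z with (x - 7)
  => y <= 3
stmt 4: z := y * x  -- replace 0 occurrence(s) of z with (y * x)
  => y <= 3
stmt 3: z := z * y  -- replace 0 occurrence(s) of z with (z * y)
  => y <= 3
stmt 2: y := z + 1  -- replace 1 occurrence(s) of y with (z + 1)
  => ( z + 1 ) <= 3
stmt 1: z := x - y  -- replace 1 occurrence(s) of z with (x - y)
  => ( ( x - y ) + 1 ) <= 3

Answer: ( ( x - y ) + 1 ) <= 3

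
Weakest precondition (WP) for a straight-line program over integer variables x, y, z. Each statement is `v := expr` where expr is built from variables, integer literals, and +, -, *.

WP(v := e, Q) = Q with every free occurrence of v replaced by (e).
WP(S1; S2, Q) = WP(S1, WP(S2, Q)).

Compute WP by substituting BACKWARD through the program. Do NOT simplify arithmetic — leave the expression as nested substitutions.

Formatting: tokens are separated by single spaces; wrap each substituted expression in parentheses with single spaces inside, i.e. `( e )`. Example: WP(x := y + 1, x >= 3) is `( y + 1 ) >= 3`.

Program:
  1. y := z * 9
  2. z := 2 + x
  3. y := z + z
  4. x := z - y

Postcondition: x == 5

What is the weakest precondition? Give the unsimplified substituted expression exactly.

post: x == 5
stmt 4: x := z - y  -- replace 1 occurrence(s) of x with (z - y)
  => ( z - y ) == 5
stmt 3: y := z + z  -- replace 1 occurrence(s) of y with (z + z)
  => ( z - ( z + z ) ) == 5
stmt 2: z := 2 + x  -- replace 3 occurrence(s) of z with (2 + x)
  => ( ( 2 + x ) - ( ( 2 + x ) + ( 2 + x ) ) ) == 5
stmt 1: y := z * 9  -- replace 0 occurrence(s) of y with (z * 9)
  => ( ( 2 + x ) - ( ( 2 + x ) + ( 2 + x ) ) ) == 5

Answer: ( ( 2 + x ) - ( ( 2 + x ) + ( 2 + x ) ) ) == 5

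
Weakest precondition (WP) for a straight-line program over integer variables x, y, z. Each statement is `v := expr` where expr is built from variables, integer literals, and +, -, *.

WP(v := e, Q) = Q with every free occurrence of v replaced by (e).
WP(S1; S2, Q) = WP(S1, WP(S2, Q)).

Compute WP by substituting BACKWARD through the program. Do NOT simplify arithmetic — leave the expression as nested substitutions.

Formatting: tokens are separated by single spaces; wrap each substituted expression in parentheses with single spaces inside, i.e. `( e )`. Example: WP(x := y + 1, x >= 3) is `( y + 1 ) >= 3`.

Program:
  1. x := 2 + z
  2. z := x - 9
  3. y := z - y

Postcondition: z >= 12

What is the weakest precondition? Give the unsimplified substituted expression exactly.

post: z >= 12
stmt 3: y := z - y  -- replace 0 occurrence(s) of y with (z - y)
  => z >= 12
stmt 2: z := x - 9  -- replace 1 occurrence(s) of z with (x - 9)
  => ( x - 9 ) >= 12
stmt 1: x := 2 + z  -- replace 1 occurrence(s) of x with (2 + z)
  => ( ( 2 + z ) - 9 ) >= 12

Answer: ( ( 2 + z ) - 9 ) >= 12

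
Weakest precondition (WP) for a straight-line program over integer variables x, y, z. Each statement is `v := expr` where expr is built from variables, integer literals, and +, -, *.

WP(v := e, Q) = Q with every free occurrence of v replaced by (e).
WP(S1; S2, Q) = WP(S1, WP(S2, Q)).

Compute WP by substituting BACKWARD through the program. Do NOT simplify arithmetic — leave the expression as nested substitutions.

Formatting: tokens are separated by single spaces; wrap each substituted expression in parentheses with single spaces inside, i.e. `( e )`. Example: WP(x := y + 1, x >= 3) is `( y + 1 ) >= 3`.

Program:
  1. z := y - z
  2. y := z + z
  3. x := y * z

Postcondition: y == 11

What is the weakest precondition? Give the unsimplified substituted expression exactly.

Answer: ( ( y - z ) + ( y - z ) ) == 11

Derivation:
post: y == 11
stmt 3: x := y * z  -- replace 0 occurrence(s) of x with (y * z)
  => y == 11
stmt 2: y := z + z  -- replace 1 occurrence(s) of y with (z + z)
  => ( z + z ) == 11
stmt 1: z := y - z  -- replace 2 occurrence(s) of z with (y - z)
  => ( ( y - z ) + ( y - z ) ) == 11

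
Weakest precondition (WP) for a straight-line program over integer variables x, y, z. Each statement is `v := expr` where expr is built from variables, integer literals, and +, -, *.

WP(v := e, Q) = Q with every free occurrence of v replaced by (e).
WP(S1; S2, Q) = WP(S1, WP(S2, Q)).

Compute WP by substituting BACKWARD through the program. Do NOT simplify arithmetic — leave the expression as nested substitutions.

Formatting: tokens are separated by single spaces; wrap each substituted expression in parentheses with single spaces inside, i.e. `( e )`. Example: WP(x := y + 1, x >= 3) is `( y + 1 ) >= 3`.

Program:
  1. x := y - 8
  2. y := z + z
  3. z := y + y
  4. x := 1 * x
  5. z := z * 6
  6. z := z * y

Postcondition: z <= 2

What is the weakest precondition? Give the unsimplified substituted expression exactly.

post: z <= 2
stmt 6: z := z * y  -- replace 1 occurrence(s) of z with (z * y)
  => ( z * y ) <= 2
stmt 5: z := z * 6  -- replace 1 occurrence(s) of z with (z * 6)
  => ( ( z * 6 ) * y ) <= 2
stmt 4: x := 1 * x  -- replace 0 occurrence(s) of x with (1 * x)
  => ( ( z * 6 ) * y ) <= 2
stmt 3: z := y + y  -- replace 1 occurrence(s) of z with (y + y)
  => ( ( ( y + y ) * 6 ) * y ) <= 2
stmt 2: y := z + z  -- replace 3 occurrence(s) of y with (z + z)
  => ( ( ( ( z + z ) + ( z + z ) ) * 6 ) * ( z + z ) ) <= 2
stmt 1: x := y - 8  -- replace 0 occurrence(s) of x with (y - 8)
  => ( ( ( ( z + z ) + ( z + z ) ) * 6 ) * ( z + z ) ) <= 2

Answer: ( ( ( ( z + z ) + ( z + z ) ) * 6 ) * ( z + z ) ) <= 2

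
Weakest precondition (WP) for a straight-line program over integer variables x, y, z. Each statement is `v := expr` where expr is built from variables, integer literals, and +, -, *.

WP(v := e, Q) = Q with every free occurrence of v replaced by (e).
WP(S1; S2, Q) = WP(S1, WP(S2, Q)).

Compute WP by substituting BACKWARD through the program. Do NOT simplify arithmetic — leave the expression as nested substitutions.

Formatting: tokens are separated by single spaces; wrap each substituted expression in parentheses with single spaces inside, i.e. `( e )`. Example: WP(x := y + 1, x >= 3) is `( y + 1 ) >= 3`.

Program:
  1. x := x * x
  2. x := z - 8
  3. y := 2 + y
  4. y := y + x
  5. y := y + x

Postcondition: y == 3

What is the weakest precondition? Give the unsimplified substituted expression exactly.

post: y == 3
stmt 5: y := y + x  -- replace 1 occurrence(s) of y with (y + x)
  => ( y + x ) == 3
stmt 4: y := y + x  -- replace 1 occurrence(s) of y with (y + x)
  => ( ( y + x ) + x ) == 3
stmt 3: y := 2 + y  -- replace 1 occurrence(s) of y with (2 + y)
  => ( ( ( 2 + y ) + x ) + x ) == 3
stmt 2: x := z - 8  -- replace 2 occurrence(s) of x with (z - 8)
  => ( ( ( 2 + y ) + ( z - 8 ) ) + ( z - 8 ) ) == 3
stmt 1: x := x * x  -- replace 0 occurrence(s) of x with (x * x)
  => ( ( ( 2 + y ) + ( z - 8 ) ) + ( z - 8 ) ) == 3

Answer: ( ( ( 2 + y ) + ( z - 8 ) ) + ( z - 8 ) ) == 3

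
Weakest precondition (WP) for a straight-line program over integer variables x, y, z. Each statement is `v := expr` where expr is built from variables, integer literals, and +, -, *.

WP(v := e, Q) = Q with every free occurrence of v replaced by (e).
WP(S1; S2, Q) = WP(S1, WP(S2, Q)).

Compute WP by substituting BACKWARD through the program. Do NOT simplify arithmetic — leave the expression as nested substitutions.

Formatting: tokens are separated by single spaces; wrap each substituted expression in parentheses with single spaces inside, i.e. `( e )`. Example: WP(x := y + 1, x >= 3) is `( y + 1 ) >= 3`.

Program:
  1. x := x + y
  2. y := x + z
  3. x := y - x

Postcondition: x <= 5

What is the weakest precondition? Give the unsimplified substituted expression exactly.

post: x <= 5
stmt 3: x := y - x  -- replace 1 occurrence(s) of x with (y - x)
  => ( y - x ) <= 5
stmt 2: y := x + z  -- replace 1 occurrence(s) of y with (x + z)
  => ( ( x + z ) - x ) <= 5
stmt 1: x := x + y  -- replace 2 occurrence(s) of x with (x + y)
  => ( ( ( x + y ) + z ) - ( x + y ) ) <= 5

Answer: ( ( ( x + y ) + z ) - ( x + y ) ) <= 5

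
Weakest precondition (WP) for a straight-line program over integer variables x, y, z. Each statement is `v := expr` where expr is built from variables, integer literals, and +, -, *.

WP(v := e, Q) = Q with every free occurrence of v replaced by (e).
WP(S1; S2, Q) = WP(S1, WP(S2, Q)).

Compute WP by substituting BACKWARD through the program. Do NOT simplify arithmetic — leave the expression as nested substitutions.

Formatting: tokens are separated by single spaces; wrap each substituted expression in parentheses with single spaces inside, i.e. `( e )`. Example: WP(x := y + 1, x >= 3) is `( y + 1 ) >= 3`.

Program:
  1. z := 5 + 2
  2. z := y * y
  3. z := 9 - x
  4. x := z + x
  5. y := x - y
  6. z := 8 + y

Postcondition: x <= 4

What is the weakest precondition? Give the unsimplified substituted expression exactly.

Answer: ( ( 9 - x ) + x ) <= 4

Derivation:
post: x <= 4
stmt 6: z := 8 + y  -- replace 0 occurrence(s) of z with (8 + y)
  => x <= 4
stmt 5: y := x - y  -- replace 0 occurrence(s) of y with (x - y)
  => x <= 4
stmt 4: x := z + x  -- replace 1 occurrence(s) of x with (z + x)
  => ( z + x ) <= 4
stmt 3: z := 9 - x  -- replace 1 occurrence(s) of z with (9 - x)
  => ( ( 9 - x ) + x ) <= 4
stmt 2: z := y * y  -- replace 0 occurrence(s) of z with (y * y)
  => ( ( 9 - x ) + x ) <= 4
stmt 1: z := 5 + 2  -- replace 0 occurrence(s) of z with (5 + 2)
  => ( ( 9 - x ) + x ) <= 4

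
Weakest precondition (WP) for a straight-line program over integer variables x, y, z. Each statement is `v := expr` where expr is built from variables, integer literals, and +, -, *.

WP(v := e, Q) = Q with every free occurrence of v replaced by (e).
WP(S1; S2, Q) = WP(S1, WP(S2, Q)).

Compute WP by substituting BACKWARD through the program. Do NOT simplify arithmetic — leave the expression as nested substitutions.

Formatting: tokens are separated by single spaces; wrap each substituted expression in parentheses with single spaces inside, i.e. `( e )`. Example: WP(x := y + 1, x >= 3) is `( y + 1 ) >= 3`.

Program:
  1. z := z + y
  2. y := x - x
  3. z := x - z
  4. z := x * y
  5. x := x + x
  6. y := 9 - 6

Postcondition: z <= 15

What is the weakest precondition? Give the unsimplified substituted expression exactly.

post: z <= 15
stmt 6: y := 9 - 6  -- replace 0 occurrence(s) of y with (9 - 6)
  => z <= 15
stmt 5: x := x + x  -- replace 0 occurrence(s) of x with (x + x)
  => z <= 15
stmt 4: z := x * y  -- replace 1 occurrence(s) of z with (x * y)
  => ( x * y ) <= 15
stmt 3: z := x - z  -- replace 0 occurrence(s) of z with (x - z)
  => ( x * y ) <= 15
stmt 2: y := x - x  -- replace 1 occurrence(s) of y with (x - x)
  => ( x * ( x - x ) ) <= 15
stmt 1: z := z + y  -- replace 0 occurrence(s) of z with (z + y)
  => ( x * ( x - x ) ) <= 15

Answer: ( x * ( x - x ) ) <= 15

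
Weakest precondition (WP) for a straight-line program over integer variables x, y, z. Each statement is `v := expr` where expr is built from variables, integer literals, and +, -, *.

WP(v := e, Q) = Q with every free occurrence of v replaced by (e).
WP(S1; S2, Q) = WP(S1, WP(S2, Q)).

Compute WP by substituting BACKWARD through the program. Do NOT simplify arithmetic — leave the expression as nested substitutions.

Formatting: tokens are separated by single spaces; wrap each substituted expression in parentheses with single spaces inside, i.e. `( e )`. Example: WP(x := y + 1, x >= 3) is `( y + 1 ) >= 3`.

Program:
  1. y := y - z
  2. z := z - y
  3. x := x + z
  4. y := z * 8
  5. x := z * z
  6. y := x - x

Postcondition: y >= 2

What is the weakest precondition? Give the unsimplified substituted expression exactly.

Answer: ( ( ( z - ( y - z ) ) * ( z - ( y - z ) ) ) - ( ( z - ( y - z ) ) * ( z - ( y - z ) ) ) ) >= 2

Derivation:
post: y >= 2
stmt 6: y := x - x  -- replace 1 occurrence(s) of y with (x - x)
  => ( x - x ) >= 2
stmt 5: x := z * z  -- replace 2 occurrence(s) of x with (z * z)
  => ( ( z * z ) - ( z * z ) ) >= 2
stmt 4: y := z * 8  -- replace 0 occurrence(s) of y with (z * 8)
  => ( ( z * z ) - ( z * z ) ) >= 2
stmt 3: x := x + z  -- replace 0 occurrence(s) of x with (x + z)
  => ( ( z * z ) - ( z * z ) ) >= 2
stmt 2: z := z - y  -- replace 4 occurrence(s) of z with (z - y)
  => ( ( ( z - y ) * ( z - y ) ) - ( ( z - y ) * ( z - y ) ) ) >= 2
stmt 1: y := y - z  -- replace 4 occurrence(s) of y with (y - z)
  => ( ( ( z - ( y - z ) ) * ( z - ( y - z ) ) ) - ( ( z - ( y - z ) ) * ( z - ( y - z ) ) ) ) >= 2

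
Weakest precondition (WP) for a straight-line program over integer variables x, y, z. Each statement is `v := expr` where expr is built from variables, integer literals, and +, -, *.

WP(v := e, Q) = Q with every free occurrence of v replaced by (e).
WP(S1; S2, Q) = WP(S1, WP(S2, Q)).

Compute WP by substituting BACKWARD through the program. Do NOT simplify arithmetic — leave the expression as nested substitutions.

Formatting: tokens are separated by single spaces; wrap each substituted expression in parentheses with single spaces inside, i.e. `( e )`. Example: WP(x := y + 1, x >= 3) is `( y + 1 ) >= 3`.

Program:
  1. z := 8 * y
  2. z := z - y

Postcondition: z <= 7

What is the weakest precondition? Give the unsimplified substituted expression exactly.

post: z <= 7
stmt 2: z := z - y  -- replace 1 occurrence(s) of z with (z - y)
  => ( z - y ) <= 7
stmt 1: z := 8 * y  -- replace 1 occurrence(s) of z with (8 * y)
  => ( ( 8 * y ) - y ) <= 7

Answer: ( ( 8 * y ) - y ) <= 7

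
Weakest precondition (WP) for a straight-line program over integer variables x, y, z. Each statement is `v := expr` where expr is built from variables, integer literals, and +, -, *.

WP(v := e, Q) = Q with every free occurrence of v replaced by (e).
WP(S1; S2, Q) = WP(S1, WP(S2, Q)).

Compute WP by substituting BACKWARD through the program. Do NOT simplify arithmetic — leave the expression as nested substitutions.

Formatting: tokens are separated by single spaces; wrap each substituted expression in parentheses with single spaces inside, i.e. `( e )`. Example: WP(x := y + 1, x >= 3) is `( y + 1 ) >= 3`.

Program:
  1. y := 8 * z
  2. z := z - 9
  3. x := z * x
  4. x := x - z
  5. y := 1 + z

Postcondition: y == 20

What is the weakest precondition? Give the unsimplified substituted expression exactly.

Answer: ( 1 + ( z - 9 ) ) == 20

Derivation:
post: y == 20
stmt 5: y := 1 + z  -- replace 1 occurrence(s) of y with (1 + z)
  => ( 1 + z ) == 20
stmt 4: x := x - z  -- replace 0 occurrence(s) of x with (x - z)
  => ( 1 + z ) == 20
stmt 3: x := z * x  -- replace 0 occurrence(s) of x with (z * x)
  => ( 1 + z ) == 20
stmt 2: z := z - 9  -- replace 1 occurrence(s) of z with (z - 9)
  => ( 1 + ( z - 9 ) ) == 20
stmt 1: y := 8 * z  -- replace 0 occurrence(s) of y with (8 * z)
  => ( 1 + ( z - 9 ) ) == 20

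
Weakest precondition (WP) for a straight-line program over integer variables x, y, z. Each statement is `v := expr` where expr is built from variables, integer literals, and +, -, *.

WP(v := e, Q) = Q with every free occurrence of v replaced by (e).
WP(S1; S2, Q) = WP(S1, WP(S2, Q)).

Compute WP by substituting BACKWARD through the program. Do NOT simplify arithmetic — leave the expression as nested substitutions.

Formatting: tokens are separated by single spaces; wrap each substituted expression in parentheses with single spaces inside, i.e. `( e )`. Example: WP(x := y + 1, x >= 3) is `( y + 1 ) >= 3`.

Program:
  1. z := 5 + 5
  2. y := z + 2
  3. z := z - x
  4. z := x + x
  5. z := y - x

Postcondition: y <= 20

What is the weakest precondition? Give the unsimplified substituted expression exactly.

Answer: ( ( 5 + 5 ) + 2 ) <= 20

Derivation:
post: y <= 20
stmt 5: z := y - x  -- replace 0 occurrence(s) of z with (y - x)
  => y <= 20
stmt 4: z := x + x  -- replace 0 occurrence(s) of z with (x + x)
  => y <= 20
stmt 3: z := z - x  -- replace 0 occurrence(s) of z with (z - x)
  => y <= 20
stmt 2: y := z + 2  -- replace 1 occurrence(s) of y with (z + 2)
  => ( z + 2 ) <= 20
stmt 1: z := 5 + 5  -- replace 1 occurrence(s) of z with (5 + 5)
  => ( ( 5 + 5 ) + 2 ) <= 20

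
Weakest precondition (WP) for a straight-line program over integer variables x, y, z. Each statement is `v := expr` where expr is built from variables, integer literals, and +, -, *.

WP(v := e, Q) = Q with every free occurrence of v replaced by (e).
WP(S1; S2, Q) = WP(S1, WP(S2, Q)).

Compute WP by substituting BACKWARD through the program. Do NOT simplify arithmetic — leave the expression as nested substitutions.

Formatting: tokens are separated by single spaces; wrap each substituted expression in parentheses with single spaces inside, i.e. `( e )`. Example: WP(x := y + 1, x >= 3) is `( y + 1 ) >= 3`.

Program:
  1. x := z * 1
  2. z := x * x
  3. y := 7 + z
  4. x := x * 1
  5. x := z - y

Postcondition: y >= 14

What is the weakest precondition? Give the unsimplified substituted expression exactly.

Answer: ( 7 + ( ( z * 1 ) * ( z * 1 ) ) ) >= 14

Derivation:
post: y >= 14
stmt 5: x := z - y  -- replace 0 occurrence(s) of x with (z - y)
  => y >= 14
stmt 4: x := x * 1  -- replace 0 occurrence(s) of x with (x * 1)
  => y >= 14
stmt 3: y := 7 + z  -- replace 1 occurrence(s) of y with (7 + z)
  => ( 7 + z ) >= 14
stmt 2: z := x * x  -- replace 1 occurrence(s) of z with (x * x)
  => ( 7 + ( x * x ) ) >= 14
stmt 1: x := z * 1  -- replace 2 occurrence(s) of x with (z * 1)
  => ( 7 + ( ( z * 1 ) * ( z * 1 ) ) ) >= 14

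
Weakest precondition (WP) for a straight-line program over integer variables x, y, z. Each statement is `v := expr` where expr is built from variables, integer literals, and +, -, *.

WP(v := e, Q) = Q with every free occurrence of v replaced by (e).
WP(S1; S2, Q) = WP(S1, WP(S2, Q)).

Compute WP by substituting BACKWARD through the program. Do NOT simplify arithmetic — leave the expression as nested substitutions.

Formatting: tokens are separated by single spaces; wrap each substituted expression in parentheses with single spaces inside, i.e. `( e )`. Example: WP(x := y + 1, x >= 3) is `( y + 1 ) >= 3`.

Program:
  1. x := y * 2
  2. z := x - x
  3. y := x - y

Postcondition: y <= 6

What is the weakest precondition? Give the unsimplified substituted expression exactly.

Answer: ( ( y * 2 ) - y ) <= 6

Derivation:
post: y <= 6
stmt 3: y := x - y  -- replace 1 occurrence(s) of y with (x - y)
  => ( x - y ) <= 6
stmt 2: z := x - x  -- replace 0 occurrence(s) of z with (x - x)
  => ( x - y ) <= 6
stmt 1: x := y * 2  -- replace 1 occurrence(s) of x with (y * 2)
  => ( ( y * 2 ) - y ) <= 6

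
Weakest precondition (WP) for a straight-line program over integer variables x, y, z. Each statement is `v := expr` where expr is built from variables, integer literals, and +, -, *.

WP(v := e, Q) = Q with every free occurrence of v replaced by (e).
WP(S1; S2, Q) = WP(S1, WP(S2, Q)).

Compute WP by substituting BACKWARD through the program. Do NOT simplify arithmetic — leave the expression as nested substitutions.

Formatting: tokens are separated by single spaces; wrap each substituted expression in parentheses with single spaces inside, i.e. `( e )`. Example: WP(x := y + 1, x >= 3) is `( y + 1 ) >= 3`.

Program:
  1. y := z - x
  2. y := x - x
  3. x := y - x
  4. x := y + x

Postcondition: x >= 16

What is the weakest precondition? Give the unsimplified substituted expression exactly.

Answer: ( ( x - x ) + ( ( x - x ) - x ) ) >= 16

Derivation:
post: x >= 16
stmt 4: x := y + x  -- replace 1 occurrence(s) of x with (y + x)
  => ( y + x ) >= 16
stmt 3: x := y - x  -- replace 1 occurrence(s) of x with (y - x)
  => ( y + ( y - x ) ) >= 16
stmt 2: y := x - x  -- replace 2 occurrence(s) of y with (x - x)
  => ( ( x - x ) + ( ( x - x ) - x ) ) >= 16
stmt 1: y := z - x  -- replace 0 occurrence(s) of y with (z - x)
  => ( ( x - x ) + ( ( x - x ) - x ) ) >= 16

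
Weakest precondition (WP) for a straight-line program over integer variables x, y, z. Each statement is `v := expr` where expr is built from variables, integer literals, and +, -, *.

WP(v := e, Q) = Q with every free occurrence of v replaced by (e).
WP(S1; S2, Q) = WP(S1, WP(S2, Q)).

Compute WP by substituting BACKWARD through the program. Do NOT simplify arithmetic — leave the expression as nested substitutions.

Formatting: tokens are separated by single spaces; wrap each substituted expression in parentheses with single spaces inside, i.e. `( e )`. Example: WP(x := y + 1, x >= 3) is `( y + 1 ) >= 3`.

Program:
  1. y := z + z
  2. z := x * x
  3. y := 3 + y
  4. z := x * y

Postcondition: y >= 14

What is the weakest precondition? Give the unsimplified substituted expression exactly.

post: y >= 14
stmt 4: z := x * y  -- replace 0 occurrence(s) of z with (x * y)
  => y >= 14
stmt 3: y := 3 + y  -- replace 1 occurrence(s) of y with (3 + y)
  => ( 3 + y ) >= 14
stmt 2: z := x * x  -- replace 0 occurrence(s) of z with (x * x)
  => ( 3 + y ) >= 14
stmt 1: y := z + z  -- replace 1 occurrence(s) of y with (z + z)
  => ( 3 + ( z + z ) ) >= 14

Answer: ( 3 + ( z + z ) ) >= 14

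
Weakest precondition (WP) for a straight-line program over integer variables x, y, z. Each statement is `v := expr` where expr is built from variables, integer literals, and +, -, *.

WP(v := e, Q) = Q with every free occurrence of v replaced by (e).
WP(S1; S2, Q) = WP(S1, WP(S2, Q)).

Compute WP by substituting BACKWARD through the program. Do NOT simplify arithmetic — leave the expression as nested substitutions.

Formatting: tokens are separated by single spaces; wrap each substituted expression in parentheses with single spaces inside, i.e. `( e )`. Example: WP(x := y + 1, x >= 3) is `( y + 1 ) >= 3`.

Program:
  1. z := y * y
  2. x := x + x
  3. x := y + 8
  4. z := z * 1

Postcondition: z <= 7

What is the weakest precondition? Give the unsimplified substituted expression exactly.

Answer: ( ( y * y ) * 1 ) <= 7

Derivation:
post: z <= 7
stmt 4: z := z * 1  -- replace 1 occurrence(s) of z with (z * 1)
  => ( z * 1 ) <= 7
stmt 3: x := y + 8  -- replace 0 occurrence(s) of x with (y + 8)
  => ( z * 1 ) <= 7
stmt 2: x := x + x  -- replace 0 occurrence(s) of x with (x + x)
  => ( z * 1 ) <= 7
stmt 1: z := y * y  -- replace 1 occurrence(s) of z with (y * y)
  => ( ( y * y ) * 1 ) <= 7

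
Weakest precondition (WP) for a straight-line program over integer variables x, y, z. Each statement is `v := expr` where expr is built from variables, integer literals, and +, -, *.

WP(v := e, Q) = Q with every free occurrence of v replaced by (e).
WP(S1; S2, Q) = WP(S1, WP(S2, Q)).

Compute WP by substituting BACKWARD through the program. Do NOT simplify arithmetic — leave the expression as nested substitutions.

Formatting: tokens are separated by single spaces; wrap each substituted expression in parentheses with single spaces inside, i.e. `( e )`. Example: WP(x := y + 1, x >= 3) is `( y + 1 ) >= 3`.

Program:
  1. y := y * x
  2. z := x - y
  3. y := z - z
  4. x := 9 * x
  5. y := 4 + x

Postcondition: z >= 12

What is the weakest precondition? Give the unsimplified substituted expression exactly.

post: z >= 12
stmt 5: y := 4 + x  -- replace 0 occurrence(s) of y with (4 + x)
  => z >= 12
stmt 4: x := 9 * x  -- replace 0 occurrence(s) of x with (9 * x)
  => z >= 12
stmt 3: y := z - z  -- replace 0 occurrence(s) of y with (z - z)
  => z >= 12
stmt 2: z := x - y  -- replace 1 occurrence(s) of z with (x - y)
  => ( x - y ) >= 12
stmt 1: y := y * x  -- replace 1 occurrence(s) of y with (y * x)
  => ( x - ( y * x ) ) >= 12

Answer: ( x - ( y * x ) ) >= 12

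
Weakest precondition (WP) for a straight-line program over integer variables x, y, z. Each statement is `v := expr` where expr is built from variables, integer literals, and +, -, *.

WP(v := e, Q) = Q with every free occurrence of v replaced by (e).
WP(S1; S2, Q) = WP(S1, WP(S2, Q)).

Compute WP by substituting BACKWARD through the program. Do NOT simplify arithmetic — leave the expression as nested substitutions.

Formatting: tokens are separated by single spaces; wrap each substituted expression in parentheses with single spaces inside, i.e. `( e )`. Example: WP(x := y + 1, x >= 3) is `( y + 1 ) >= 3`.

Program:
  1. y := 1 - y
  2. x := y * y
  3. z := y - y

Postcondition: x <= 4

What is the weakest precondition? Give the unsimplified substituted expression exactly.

Answer: ( ( 1 - y ) * ( 1 - y ) ) <= 4

Derivation:
post: x <= 4
stmt 3: z := y - y  -- replace 0 occurrence(s) of z with (y - y)
  => x <= 4
stmt 2: x := y * y  -- replace 1 occurrence(s) of x with (y * y)
  => ( y * y ) <= 4
stmt 1: y := 1 - y  -- replace 2 occurrence(s) of y with (1 - y)
  => ( ( 1 - y ) * ( 1 - y ) ) <= 4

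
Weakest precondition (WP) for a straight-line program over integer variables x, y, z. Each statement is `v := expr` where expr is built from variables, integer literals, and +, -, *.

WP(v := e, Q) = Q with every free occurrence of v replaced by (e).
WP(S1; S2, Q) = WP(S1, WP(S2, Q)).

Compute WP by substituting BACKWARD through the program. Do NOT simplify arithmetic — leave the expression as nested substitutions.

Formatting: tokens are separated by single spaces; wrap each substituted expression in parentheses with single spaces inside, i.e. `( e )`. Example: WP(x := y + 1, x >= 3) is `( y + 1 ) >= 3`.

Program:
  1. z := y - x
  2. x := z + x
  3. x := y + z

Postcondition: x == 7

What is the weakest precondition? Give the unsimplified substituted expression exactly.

Answer: ( y + ( y - x ) ) == 7

Derivation:
post: x == 7
stmt 3: x := y + z  -- replace 1 occurrence(s) of x with (y + z)
  => ( y + z ) == 7
stmt 2: x := z + x  -- replace 0 occurrence(s) of x with (z + x)
  => ( y + z ) == 7
stmt 1: z := y - x  -- replace 1 occurrence(s) of z with (y - x)
  => ( y + ( y - x ) ) == 7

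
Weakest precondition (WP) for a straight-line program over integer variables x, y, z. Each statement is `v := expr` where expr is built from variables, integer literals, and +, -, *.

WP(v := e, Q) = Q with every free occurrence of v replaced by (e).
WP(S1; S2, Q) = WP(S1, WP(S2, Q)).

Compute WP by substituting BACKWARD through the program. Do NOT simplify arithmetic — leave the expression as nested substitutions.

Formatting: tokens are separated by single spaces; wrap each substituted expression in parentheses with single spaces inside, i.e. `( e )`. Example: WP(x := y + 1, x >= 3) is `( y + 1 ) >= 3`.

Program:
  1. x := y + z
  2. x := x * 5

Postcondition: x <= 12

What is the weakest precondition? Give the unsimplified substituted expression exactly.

post: x <= 12
stmt 2: x := x * 5  -- replace 1 occurrence(s) of x with (x * 5)
  => ( x * 5 ) <= 12
stmt 1: x := y + z  -- replace 1 occurrence(s) of x with (y + z)
  => ( ( y + z ) * 5 ) <= 12

Answer: ( ( y + z ) * 5 ) <= 12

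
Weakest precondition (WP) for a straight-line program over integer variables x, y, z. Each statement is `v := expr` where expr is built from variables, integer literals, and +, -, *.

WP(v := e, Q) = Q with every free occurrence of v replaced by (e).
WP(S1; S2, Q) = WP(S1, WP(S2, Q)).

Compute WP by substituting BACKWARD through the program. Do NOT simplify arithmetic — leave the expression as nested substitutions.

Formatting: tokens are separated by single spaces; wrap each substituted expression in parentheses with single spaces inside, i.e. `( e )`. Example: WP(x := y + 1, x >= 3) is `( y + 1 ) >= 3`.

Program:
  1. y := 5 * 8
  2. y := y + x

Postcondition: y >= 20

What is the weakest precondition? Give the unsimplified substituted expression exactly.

post: y >= 20
stmt 2: y := y + x  -- replace 1 occurrence(s) of y with (y + x)
  => ( y + x ) >= 20
stmt 1: y := 5 * 8  -- replace 1 occurrence(s) of y with (5 * 8)
  => ( ( 5 * 8 ) + x ) >= 20

Answer: ( ( 5 * 8 ) + x ) >= 20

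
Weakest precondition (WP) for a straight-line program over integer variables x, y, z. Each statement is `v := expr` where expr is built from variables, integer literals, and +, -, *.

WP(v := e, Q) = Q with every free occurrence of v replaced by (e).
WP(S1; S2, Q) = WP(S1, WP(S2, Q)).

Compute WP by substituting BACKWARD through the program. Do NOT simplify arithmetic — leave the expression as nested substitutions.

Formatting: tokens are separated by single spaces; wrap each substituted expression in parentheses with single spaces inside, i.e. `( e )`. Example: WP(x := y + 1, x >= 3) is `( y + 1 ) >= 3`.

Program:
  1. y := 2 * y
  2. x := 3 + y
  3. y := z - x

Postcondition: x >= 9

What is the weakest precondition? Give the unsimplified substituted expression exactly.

post: x >= 9
stmt 3: y := z - x  -- replace 0 occurrence(s) of y with (z - x)
  => x >= 9
stmt 2: x := 3 + y  -- replace 1 occurrence(s) of x with (3 + y)
  => ( 3 + y ) >= 9
stmt 1: y := 2 * y  -- replace 1 occurrence(s) of y with (2 * y)
  => ( 3 + ( 2 * y ) ) >= 9

Answer: ( 3 + ( 2 * y ) ) >= 9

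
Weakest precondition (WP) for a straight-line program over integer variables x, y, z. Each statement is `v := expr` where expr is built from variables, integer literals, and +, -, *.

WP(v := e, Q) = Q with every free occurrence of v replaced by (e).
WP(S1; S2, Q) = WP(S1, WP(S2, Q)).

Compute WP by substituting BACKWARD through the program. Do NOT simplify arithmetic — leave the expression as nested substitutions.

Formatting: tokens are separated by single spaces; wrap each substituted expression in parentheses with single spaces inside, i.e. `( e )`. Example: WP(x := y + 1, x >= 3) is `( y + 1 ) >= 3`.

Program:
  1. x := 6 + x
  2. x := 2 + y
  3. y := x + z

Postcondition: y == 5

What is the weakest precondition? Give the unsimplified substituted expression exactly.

Answer: ( ( 2 + y ) + z ) == 5

Derivation:
post: y == 5
stmt 3: y := x + z  -- replace 1 occurrence(s) of y with (x + z)
  => ( x + z ) == 5
stmt 2: x := 2 + y  -- replace 1 occurrence(s) of x with (2 + y)
  => ( ( 2 + y ) + z ) == 5
stmt 1: x := 6 + x  -- replace 0 occurrence(s) of x with (6 + x)
  => ( ( 2 + y ) + z ) == 5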